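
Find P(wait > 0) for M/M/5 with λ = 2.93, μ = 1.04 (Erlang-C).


a = λ/μ = 2.8173; ρ = a/5 = 0.5635
P₀ = 0.057058 (from M/M/c formula)
C(c,a) = [a^c/(c!(1−ρ))]·P₀ = [177.48898/(120·0.4365)]·0.057058
= 3.38819·0.057058 = 0.193323

Final: 0.193323


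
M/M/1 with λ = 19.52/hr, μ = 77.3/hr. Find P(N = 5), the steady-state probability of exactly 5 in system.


ρ = 19.52/77.3 = 0.2525
P_n = (1−ρ)·ρ^n = (1 − 0.2525)·0.2525^5 = 0.7475·0.001027 = 0.0007675

Final: 0.0007675


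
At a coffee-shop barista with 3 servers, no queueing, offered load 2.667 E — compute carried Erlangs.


B(3,2.667) = 0.304443 (Erlang-B)
Carried load = a(1 − B) = 2.667·(1 − 0.304443) = 2.667·0.695557 = 1.8551 E

Final: 1.8551 Erlangs


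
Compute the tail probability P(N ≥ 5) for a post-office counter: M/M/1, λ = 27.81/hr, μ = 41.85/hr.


ρ = 27.81/41.85 = 0.6645
P(N ≥ n) = ρ^n = 0.6645^5 = 0.129577

Final: 0.129577


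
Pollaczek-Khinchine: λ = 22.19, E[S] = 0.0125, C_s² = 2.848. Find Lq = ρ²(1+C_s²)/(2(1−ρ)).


ρ = λ·E[S] = 22.19·0.0125 = 0.2774
Lq = ρ²(1+C_s²)/(2(1−ρ)) = 0.07694·(1+2.848)/(2·0.7226)
= 0.07694·3.8480/1.4452 = 0.20485

Final: 0.20485


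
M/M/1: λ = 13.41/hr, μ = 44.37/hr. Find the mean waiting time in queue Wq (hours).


ρ = 13.41/44.37 = 0.3022
Wq = ρ/(μ−λ) = 0.3022/(44.37 − 13.41) = 0.3022/30.96 = 0.009762 hr

Final: 0.009762 hr


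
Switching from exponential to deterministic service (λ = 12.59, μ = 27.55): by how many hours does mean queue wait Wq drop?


ρ = 12.59/27.55 = 0.4570
Wq(M/M/1) = ρ/(μ−λ) = 0.4570/14.96 = 0.03055 hr
Wq(M/D/1) = ρ/(2(μ−λ)) = 0.01527 hr
Savings = 0.03055 − 0.01527 = 0.01527 hr

Final: 0.01527 hr


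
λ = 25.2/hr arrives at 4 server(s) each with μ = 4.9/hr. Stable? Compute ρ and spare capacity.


Total capacity cμ = 4·4.9 = 19.60/hr
ρ = λ/(cμ) = 25.2/19.60 = 1.2857
Stable ⇔ ρ < 1: NO
Spare capacity = cμ − λ = 19.60 − 25.2 = -5.60/hr

Final: ρ = 1.2857; unstable; margin = -5.60/hr


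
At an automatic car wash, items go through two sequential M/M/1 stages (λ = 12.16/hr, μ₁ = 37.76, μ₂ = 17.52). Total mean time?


Each node sees arrival rate λ = 12.16/hr (tandem ⇒ throughput preserved).
W₁ = 1/(μ₁−λ) = 1/(37.76−12.16) = 0.03906 hr
W₂ = 1/(μ₂−λ) = 1/(17.52−12.16) = 0.18657 hr
W_total = W₁ + W₂ = 0.03906 + 0.18657 = 0.22563 hr

Final: 0.22563 hr


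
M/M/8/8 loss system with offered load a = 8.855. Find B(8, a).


B(c,a) = (a^c/c!) / Σ_{k=0}^{c} a^k/k!
a^8/8! = 937.536103
Σ terms (k=0..8): 1.00000 + 8.85500 + 39.20551 + 115.72160 + 256.17870 + 453.69248 + 669.57449 + 847.01173 + 937.53610 = 3328.775614
B = 937.536103/3328.775614 = 0.281646

Final: 0.281646


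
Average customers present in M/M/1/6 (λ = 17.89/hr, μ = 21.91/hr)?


ρ = 17.89/21.91 = 0.8165
L = ρ[1 − (K+1)ρ^K + Kρ^(K+1)] / [(1−ρ)(1−ρ^(K+1))]
Numerator: 0.8165·(1 − 7·0.296352 + 6·0.241978) = 0.308159
Denominator: (0.1835)·(0.758022) = 0.139080
L = 0.308159/0.139080 = 2.2157

Final: 2.2157


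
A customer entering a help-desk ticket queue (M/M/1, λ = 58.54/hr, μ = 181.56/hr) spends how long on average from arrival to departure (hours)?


W = 1/(μ−λ) = 1/(181.56 − 58.54) = 1/123.02 = 0.008129 hr

Final: 0.008129 hr


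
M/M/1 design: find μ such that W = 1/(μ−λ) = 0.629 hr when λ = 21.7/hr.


W = 1/(μ−λ) ⇒ μ − λ = 1/W = 1/0.629 = 1.5898
μ = λ + 1/W = 21.7 + 1.5898 = 23.2898 per hr

Final: 23.2898 /hr


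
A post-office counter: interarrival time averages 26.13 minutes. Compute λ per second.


λ = 1/(interarrival time) in consistent units.
1 second = 0.0166667 min, so λ = 0.0166667/26.13 = 0.0006378 per second

Final: 0.0006378 /sec


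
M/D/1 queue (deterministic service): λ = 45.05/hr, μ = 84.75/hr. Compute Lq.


ρ = 45.05/84.75 = 0.5316
M/D/1: Lq = ρ²/(2(1−ρ)) = 0.2826/(2·0.4684) = 0.30160

Final: 0.30160


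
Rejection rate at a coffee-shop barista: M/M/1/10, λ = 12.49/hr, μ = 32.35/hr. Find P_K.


ρ = λ/μ = 12.49/32.35 = 0.3861
P_K = (1−ρ)ρ^K/(1−ρ^(K+1)) = (0.6139·0.00007360)/(1 − 0.00002842)
= 0.00004518/0.999972 = 0.00004519

Final: 0.00004519


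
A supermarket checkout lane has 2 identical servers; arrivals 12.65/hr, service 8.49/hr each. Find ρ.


ρ = λ/(cμ) = 12.65/(2·8.49) = 12.65/16.98 = 0.7450

Final: 0.7450


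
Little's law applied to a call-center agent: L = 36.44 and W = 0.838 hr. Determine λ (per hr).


λ = L/W = 36.44/0.838 = 43.4845 /hr

Final: 43.4845 /hr


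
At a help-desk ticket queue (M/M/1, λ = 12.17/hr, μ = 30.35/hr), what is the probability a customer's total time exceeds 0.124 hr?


W ~ Exponential(μ−λ) for M/M/1.
μ − λ = 30.35 − 12.17 = 18.1800
P(W > t) = e^{−(μ−λ)t} = e^{−2.2543} = 0.104945

Final: 0.104945


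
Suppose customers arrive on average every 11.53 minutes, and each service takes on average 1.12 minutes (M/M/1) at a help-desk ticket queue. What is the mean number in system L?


λ = 60/11.53 = 5.2038 /hr
μ = 60/1.12 = 53.5714 /hr
ρ = λ/μ = 5.2038/53.5714 = 0.09714
L = ρ/(1−ρ) = 0.09714/0.9029 = 0.1076

Final: 0.1076


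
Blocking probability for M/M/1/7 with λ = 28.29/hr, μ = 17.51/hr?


ρ = λ/μ = 28.29/17.51 = 1.6156
P_K = (1−ρ)ρ^K/(1−ρ^(K+1)) = (-0.6156·28.736086)/(1 − 46.427405)
= -17.691319/-45.427405 = 0.389442

Final: 0.389442


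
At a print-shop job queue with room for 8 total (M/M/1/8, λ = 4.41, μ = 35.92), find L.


ρ = 4.41/35.92 = 0.1228
L = ρ[1 − (K+1)ρ^K + Kρ^(K+1)] / [(1−ρ)(1−ρ^(K+1))]
Numerator: 0.1228·(1 − 9·0.00000005162 + 8·0.000000006338) = 0.122773
Denominator: (0.8772)·(1.000000) = 0.877227
L = 0.122773/0.877227 = 0.1400

Final: 0.1400


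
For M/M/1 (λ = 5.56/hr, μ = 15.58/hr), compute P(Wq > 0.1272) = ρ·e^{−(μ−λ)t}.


ρ = 5.56/15.58 = 0.3569
P(Wq > t) = ρ·e^{−(μ−λ)t} = 0.3569·e^{−1.2745}
= 0.3569·0.279558 = 0.099765

Final: 0.099765


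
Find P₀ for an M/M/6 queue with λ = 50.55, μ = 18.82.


a = λ/μ = 50.55/18.82 = 2.6860; ρ = a/c = 0.4477
Σ_{k=0}^{5} a^k/k! (terms k=0..5) = 1.00000 + 2.68597 + 3.60722 + 3.22963 + 2.16868 + 1.16500 = 13.85651
Tail: a^6/(6!(1−ρ)) = 375.49940/(720·0.5523) = 0.94422
P₀ = 1/(13.85651 + 0.94422) = 1/14.80073 = 0.067564

Final: 0.067564


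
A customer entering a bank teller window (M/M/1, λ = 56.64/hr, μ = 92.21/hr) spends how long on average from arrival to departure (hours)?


W = 1/(μ−λ) = 1/(92.21 − 56.64) = 1/35.57 = 0.02811 hr

Final: 0.02811 hr


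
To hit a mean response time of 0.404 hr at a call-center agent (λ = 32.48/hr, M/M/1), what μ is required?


W = 1/(μ−λ) ⇒ μ − λ = 1/W = 1/0.404 = 2.4752
μ = λ + 1/W = 32.48 + 2.4752 = 34.9552 per hr

Final: 34.9552 /hr


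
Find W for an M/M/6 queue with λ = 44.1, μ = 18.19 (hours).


a = 2.4244; ρ = 0.4041; P₀ = 0.088113
Lq = P₀·a^c·ρ/(c!(1−ρ)²) = 0.02828
Wq = Lq/λ = 0.02828/44.1 = 0.0006412 hr
W = Wq + 1/μ = 0.0006412 + 0.05498 = 0.05562 hr

Final: 0.05562 hr


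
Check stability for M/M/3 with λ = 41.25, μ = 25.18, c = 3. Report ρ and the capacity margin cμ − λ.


Total capacity cμ = 3·25.18 = 75.54/hr
ρ = λ/(cμ) = 41.25/75.54 = 0.5461
Stable ⇔ ρ < 1: YES
Spare capacity = cμ − λ = 75.54 − 41.25 = 34.29/hr

Final: ρ = 0.5461; stable; margin = 34.29/hr


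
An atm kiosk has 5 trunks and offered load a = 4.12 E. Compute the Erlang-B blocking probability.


B(c,a) = (a^c/c!) / Σ_{k=0}^{c} a^k/k!
a^5/5! = 9.892472
Σ terms (k=0..5): 1.00000 + 4.12000 + 8.48720 + 11.65575 + 12.00543 + 9.89247 = 47.160854
B = 9.892472/47.160854 = 0.209760

Final: 0.209760


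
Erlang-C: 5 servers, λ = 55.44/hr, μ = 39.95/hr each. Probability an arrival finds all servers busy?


a = λ/μ = 1.3877; ρ = a/5 = 0.2775
P₀ = 0.249379 (from M/M/c formula)
C(c,a) = [a^c/(c!(1−ρ))]·P₀ = [5.14674/(120·0.7225)]·0.249379
= 0.05937·0.249379 = 0.014805

Final: 0.014805


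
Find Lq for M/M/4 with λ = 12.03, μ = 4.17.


a = λ/μ = 2.8849; ρ = a/4 = 0.7212
P₀ = 0.044642
Lq = P₀·a^c·ρ / (c!·(1−ρ)²) = 0.044642·69.26571·0.7212/(24·0.07772)
= 1.19566

Final: 1.19566


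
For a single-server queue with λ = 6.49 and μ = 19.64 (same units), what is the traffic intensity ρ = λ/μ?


ρ = λ/μ = 6.49/19.64 = 0.3304

Final: 0.3304


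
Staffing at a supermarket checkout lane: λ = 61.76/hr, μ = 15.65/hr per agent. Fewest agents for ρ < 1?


Stability requires cμ > λ ⇔ c > λ/μ.
λ/μ = 61.76/15.65 = 3.9463
Minimum integer c = ⌊3.9463⌋ + 1 = 4
Check: 4·15.65 = 62.60 > 61.76, while 3·15.65 = 46.95 ≤ 61.76

Final: 4 servers


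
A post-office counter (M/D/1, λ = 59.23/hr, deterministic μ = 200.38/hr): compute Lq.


ρ = 59.23/200.38 = 0.2956
M/D/1: Lq = ρ²/(2(1−ρ)) = 0.08737/(2·0.7044) = 0.06202

Final: 0.06202


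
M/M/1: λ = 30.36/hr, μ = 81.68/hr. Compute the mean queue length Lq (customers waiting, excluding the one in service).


ρ = 30.36/81.68 = 0.3717
Lq = ρ²/(1−ρ) = 0.1382/0.6283 = 0.2199

Final: 0.2199


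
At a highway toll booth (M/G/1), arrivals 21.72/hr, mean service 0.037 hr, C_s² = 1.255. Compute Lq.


ρ = λ·E[S] = 21.72·0.037 = 0.8036
Lq = ρ²(1+C_s²)/(2(1−ρ)) = 0.6458·(1+1.255)/(2·0.1964)
= 0.6458·2.2550/0.3927 = 3.70840

Final: 3.70840


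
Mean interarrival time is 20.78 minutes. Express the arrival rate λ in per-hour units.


λ = 1/(interarrival time) in consistent units.
1 hour = 60 min, so λ = 60/20.78 = 2.8874 per hour

Final: 2.8874 /hr


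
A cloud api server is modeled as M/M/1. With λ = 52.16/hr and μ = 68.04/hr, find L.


ρ = λ/μ = 52.16/68.04 = 0.7666
L = ρ/(1−ρ) = 0.7666/(1 − 0.7666) = 0.7666/0.2334 = 3.2846

Final: 3.2846


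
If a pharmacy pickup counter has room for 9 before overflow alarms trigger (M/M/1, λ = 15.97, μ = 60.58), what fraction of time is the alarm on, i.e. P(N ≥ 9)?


ρ = 15.97/60.58 = 0.2636
P(N ≥ n) = ρ^n = 0.2636^9 = 0.000006149

Final: 0.000006149


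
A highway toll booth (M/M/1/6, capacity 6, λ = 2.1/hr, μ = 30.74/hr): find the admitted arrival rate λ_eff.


ρ = 0.06831; P_K = (1−ρ)ρ^6/(1−ρ^7) = 0.00000009470
λ_eff = λ(1 − P_K) = 2.1·(1 − 0.00000009470) = 2.1·1.000000 = 2.1000 /hr

Final: 2.1000 /hr


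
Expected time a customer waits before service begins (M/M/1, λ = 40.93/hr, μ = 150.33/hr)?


ρ = 40.93/150.33 = 0.2723
Wq = ρ/(μ−λ) = 0.2723/(150.33 − 40.93) = 0.2723/109.40 = 0.002489 hr

Final: 0.002489 hr


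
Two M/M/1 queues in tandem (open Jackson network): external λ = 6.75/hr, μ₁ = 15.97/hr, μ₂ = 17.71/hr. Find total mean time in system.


Each node sees arrival rate λ = 6.75/hr (tandem ⇒ throughput preserved).
W₁ = 1/(μ₁−λ) = 1/(15.97−6.75) = 0.10846 hr
W₂ = 1/(μ₂−λ) = 1/(17.71−6.75) = 0.09124 hr
W_total = W₁ + W₂ = 0.10846 + 0.09124 = 0.19970 hr

Final: 0.19970 hr


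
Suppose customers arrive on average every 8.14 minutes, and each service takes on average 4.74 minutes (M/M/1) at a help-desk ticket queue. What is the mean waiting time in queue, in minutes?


λ = 60/8.14 = 7.3710 /hr
μ = 60/4.74 = 12.6582 /hr
ρ = λ/μ = 7.3710/12.6582 = 0.5823
Wq = ρ/(μ−λ) = 0.5823/(12.6582−7.3710) = 0.11014 hr
In minutes: 0.11014·60 = 6.608 min

Final: 6.608 min


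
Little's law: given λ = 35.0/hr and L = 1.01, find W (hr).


W = L/λ = 1.01/35.0 = 0.02886 hr

Final: 0.02886 hr


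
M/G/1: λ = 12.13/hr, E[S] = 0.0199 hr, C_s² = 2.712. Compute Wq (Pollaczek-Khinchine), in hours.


ρ = λ·E[S] = 12.13·0.0199 = 0.2414
E[S²] = E[S]²(1+C_s²) = 0.0199²·(1+2.712) = 0.001470
Wq = λ·E[S²]/(2(1−ρ)) = 12.13·0.001470/(2·0.7586) = 0.01175 hr

Final: 0.01175 hr


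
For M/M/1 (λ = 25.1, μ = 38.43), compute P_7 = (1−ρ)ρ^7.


ρ = 25.1/38.43 = 0.6531
P_n = (1−ρ)·ρ^n = (1 − 0.6531)·0.6531^7 = 0.3469·0.050702 = 0.017587

Final: 0.017587


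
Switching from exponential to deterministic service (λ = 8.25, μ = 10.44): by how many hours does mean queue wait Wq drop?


ρ = 8.25/10.44 = 0.7902
Wq(M/M/1) = ρ/(μ−λ) = 0.7902/2.19 = 0.36084 hr
Wq(M/D/1) = ρ/(2(μ−λ)) = 0.18042 hr
Savings = 0.36084 − 0.18042 = 0.18042 hr

Final: 0.18042 hr


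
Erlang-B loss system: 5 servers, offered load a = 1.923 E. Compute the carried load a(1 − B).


B(5,1.923) = 0.032484 (Erlang-B)
Carried load = a(1 − B) = 1.923·(1 − 0.032484) = 1.923·0.967516 = 1.8605 E

Final: 1.8605 Erlangs


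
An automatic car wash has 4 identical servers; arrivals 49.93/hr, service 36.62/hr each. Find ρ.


ρ = λ/(cμ) = 49.93/(4·36.62) = 49.93/146.48 = 0.3409

Final: 0.3409


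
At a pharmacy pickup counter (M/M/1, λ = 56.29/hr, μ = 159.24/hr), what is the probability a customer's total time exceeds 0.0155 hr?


W ~ Exponential(μ−λ) for M/M/1.
μ − λ = 159.24 − 56.29 = 102.9500
P(W > t) = e^{−(μ−λ)t} = e^{−1.5957} = 0.202761

Final: 0.202761


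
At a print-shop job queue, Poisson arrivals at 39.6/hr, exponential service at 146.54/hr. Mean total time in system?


W = 1/(μ−λ) = 1/(146.54 − 39.6) = 1/106.94 = 0.009351 hr

Final: 0.009351 hr


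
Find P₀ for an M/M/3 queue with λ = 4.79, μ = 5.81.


a = λ/μ = 4.79/5.81 = 0.8244; ρ = a/c = 0.2748
Σ_{k=0}^{2} a^k/k! (terms k=0..2) = 1.00000 + 0.82444 + 0.33985 = 2.16429
Tail: a^3/(3!(1−ρ)) = 0.56037/(6·0.7252) = 0.12879
P₀ = 1/(2.16429 + 0.12879) = 1/2.29308 = 0.436095

Final: 0.436095


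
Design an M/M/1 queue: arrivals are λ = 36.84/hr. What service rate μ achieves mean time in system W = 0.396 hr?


W = 1/(μ−λ) ⇒ μ − λ = 1/W = 1/0.396 = 2.5253
μ = λ + 1/W = 36.84 + 2.5253 = 39.3653 per hr

Final: 39.3653 /hr


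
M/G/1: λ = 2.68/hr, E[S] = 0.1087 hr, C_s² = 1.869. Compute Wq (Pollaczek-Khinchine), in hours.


ρ = λ·E[S] = 2.68·0.1087 = 0.2913
E[S²] = E[S]²(1+C_s²) = 0.1087²·(1+1.869) = 0.033899
Wq = λ·E[S²]/(2(1−ρ)) = 2.68·0.033899/(2·0.7087) = 0.06410 hr

Final: 0.06410 hr


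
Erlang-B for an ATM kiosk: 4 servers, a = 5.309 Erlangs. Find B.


B(c,a) = (a^c/c!) / Σ_{k=0}^{c} a^k/k!
a^4/4! = 33.100889
Σ terms (k=0..4): 1.00000 + 5.30900 + 14.09274 + 24.93945 + 33.10089 = 78.442083
B = 33.100889/78.442083 = 0.421979

Final: 0.421979


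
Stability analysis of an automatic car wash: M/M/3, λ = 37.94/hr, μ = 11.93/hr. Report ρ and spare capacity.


Total capacity cμ = 3·11.93 = 35.79/hr
ρ = λ/(cμ) = 37.94/35.79 = 1.0601
Stable ⇔ ρ < 1: NO
Spare capacity = cμ − λ = 35.79 − 37.94 = -2.15/hr

Final: ρ = 1.0601; unstable; margin = -2.15/hr


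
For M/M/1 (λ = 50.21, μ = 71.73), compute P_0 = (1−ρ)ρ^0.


ρ = 50.21/71.73 = 0.7000
P_n = (1−ρ)·ρ^n = (1 − 0.7000)·0.7000^0 = 0.3000·1.000000 = 0.300014

Final: 0.300014


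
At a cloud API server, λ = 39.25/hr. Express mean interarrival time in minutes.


Mean interarrival time = 1/λ = 1/39.25 hour = 0.02548 hour
In minutes: 0.02548 × 60 = 1.5287 min

Final: 1.5287 min


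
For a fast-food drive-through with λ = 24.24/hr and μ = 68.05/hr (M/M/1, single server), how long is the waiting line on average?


ρ = 24.24/68.05 = 0.3562
Lq = ρ²/(1−ρ) = 0.1269/0.6438 = 0.1971

Final: 0.1971


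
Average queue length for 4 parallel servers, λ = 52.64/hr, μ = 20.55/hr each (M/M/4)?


a = λ/μ = 2.5616; ρ = a/4 = 0.6404
P₀ = 0.068343
Lq = P₀·a^c·ρ / (c!·(1−ρ)²) = 0.068343·43.05427·0.6404/(24·0.12932)
= 0.60712

Final: 0.60712


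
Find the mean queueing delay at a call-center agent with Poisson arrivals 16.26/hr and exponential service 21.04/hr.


ρ = 16.26/21.04 = 0.7728
Wq = ρ/(μ−λ) = 0.7728/(21.04 − 16.26) = 0.7728/4.78 = 0.1617 hr

Final: 0.1617 hr


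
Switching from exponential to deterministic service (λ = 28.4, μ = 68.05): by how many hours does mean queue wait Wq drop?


ρ = 28.4/68.05 = 0.4173
Wq(M/M/1) = ρ/(μ−λ) = 0.4173/39.65 = 0.01053 hr
Wq(M/D/1) = ρ/(2(μ−λ)) = 0.005263 hr
Savings = 0.01053 − 0.005263 = 0.005263 hr

Final: 0.005263 hr


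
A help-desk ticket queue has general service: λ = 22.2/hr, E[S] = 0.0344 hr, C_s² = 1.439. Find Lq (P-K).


ρ = λ·E[S] = 22.2·0.0344 = 0.7637
Lq = ρ²(1+C_s²)/(2(1−ρ)) = 0.5832·(1+1.439)/(2·0.2363)
= 0.5832·2.4390/0.4726 = 3.00957

Final: 3.00957


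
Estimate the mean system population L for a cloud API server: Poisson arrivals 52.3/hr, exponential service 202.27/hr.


ρ = λ/μ = 52.3/202.27 = 0.2586
L = ρ/(1−ρ) = 0.2586/(1 − 0.2586) = 0.2586/0.7414 = 0.3487

Final: 0.3487


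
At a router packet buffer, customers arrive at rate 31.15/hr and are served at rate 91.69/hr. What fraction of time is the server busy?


ρ = λ/μ = 31.15/91.69 = 0.3397

Final: 0.3397


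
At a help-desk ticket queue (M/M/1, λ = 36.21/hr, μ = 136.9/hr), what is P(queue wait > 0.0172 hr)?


ρ = 36.21/136.9 = 0.2645
P(Wq > t) = ρ·e^{−(μ−λ)t} = 0.2645·e^{−1.7319}
= 0.2645·0.176954 = 0.046804

Final: 0.046804


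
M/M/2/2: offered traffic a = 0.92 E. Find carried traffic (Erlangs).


B(2,0.92) = 0.180608 (Erlang-B)
Carried load = a(1 − B) = 0.92·(1 − 0.180608) = 0.92·0.819392 = 0.7538 E

Final: 0.7538 Erlangs


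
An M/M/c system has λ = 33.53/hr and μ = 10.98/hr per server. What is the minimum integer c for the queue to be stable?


Stability requires cμ > λ ⇔ c > λ/μ.
λ/μ = 33.53/10.98 = 3.0537
Minimum integer c = ⌊3.0537⌋ + 1 = 4
Check: 4·10.98 = 43.92 > 33.53, while 3·10.98 = 32.94 ≤ 33.53

Final: 4 servers


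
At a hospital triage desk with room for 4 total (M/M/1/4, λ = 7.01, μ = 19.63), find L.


ρ = 7.01/19.63 = 0.3571
L = ρ[1 − (K+1)ρ^K + Kρ^(K+1)] / [(1−ρ)(1−ρ^(K+1))]
Numerator: 0.3571·(1 − 5·0.016263 + 4·0.005807) = 0.336365
Denominator: (0.6429)·(0.994193) = 0.639160
L = 0.336365/0.639160 = 0.5263

Final: 0.5263


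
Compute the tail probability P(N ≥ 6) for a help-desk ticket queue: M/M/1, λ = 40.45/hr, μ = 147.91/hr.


ρ = 40.45/147.91 = 0.2735
P(N ≥ n) = ρ^n = 0.2735^6 = 0.0004183

Final: 0.0004183


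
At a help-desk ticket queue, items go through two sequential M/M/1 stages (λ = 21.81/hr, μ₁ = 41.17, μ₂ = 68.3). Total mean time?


Each node sees arrival rate λ = 21.81/hr (tandem ⇒ throughput preserved).
W₁ = 1/(μ₁−λ) = 1/(41.17−21.81) = 0.05165 hr
W₂ = 1/(μ₂−λ) = 1/(68.3−21.81) = 0.02151 hr
W_total = W₁ + W₂ = 0.05165 + 0.02151 = 0.07316 hr

Final: 0.07316 hr


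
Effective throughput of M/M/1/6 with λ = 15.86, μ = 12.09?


ρ = 1.3118; P_K = (1−ρ)ρ^6/(1−ρ^7) = 0.279513
λ_eff = λ(1 − P_K) = 15.86·(1 − 0.279513) = 15.86·0.720487 = 11.4269 /hr

Final: 11.4269 /hr


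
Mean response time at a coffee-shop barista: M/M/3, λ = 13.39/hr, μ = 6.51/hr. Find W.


a = 2.0568; ρ = 0.6856; P₀ = 0.102196
Lq = P₀·a^c·ρ/(c!(1−ρ)²) = 1.02808
Wq = Lq/λ = 1.02808/13.39 = 0.07678 hr
W = Wq + 1/μ = 0.07678 + 0.15361 = 0.23039 hr

Final: 0.23039 hr


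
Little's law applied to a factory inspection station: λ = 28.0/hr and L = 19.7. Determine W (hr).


W = L/λ = 19.7/28.0 = 0.7036 hr

Final: 0.7036 hr


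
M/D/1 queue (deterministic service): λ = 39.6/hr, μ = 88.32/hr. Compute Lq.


ρ = 39.6/88.32 = 0.4484
M/D/1: Lq = ρ²/(2(1−ρ)) = 0.2010/(2·0.5516) = 0.18222

Final: 0.18222


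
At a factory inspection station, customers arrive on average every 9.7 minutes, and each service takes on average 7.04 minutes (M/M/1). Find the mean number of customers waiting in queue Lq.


λ = 60/9.7 = 6.1856 /hr
μ = 60/7.04 = 8.5227 /hr
ρ = λ/μ = 6.1856/8.5227 = 0.7258
Lq = ρ²/(1−ρ) = 0.5267/0.2742 = 1.9208

Final: 1.9208


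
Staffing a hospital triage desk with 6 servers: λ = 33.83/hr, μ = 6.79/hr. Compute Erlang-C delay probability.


a = λ/μ = 4.9823; ρ = a/6 = 0.8304
P₀ = 0.004640 (from M/M/c formula)
C(c,a) = [a^c/(c!(1−ρ))]·P₀ = [15296.54473/(720·0.1696)]·0.004640
= 125.25752·0.004640 = 0.581174

Final: 0.581174


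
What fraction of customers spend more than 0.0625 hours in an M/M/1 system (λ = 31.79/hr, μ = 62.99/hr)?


W ~ Exponential(μ−λ) for M/M/1.
μ − λ = 62.99 − 31.79 = 31.2000
P(W > t) = e^{−(μ−λ)t} = e^{−1.9500} = 0.142274

Final: 0.142274


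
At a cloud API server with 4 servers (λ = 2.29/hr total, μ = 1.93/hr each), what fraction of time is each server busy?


ρ = λ/(cμ) = 2.29/(4·1.93) = 2.29/7.72 = 0.2966

Final: 0.2966


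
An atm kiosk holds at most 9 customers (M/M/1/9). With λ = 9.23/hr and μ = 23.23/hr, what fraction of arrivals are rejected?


ρ = λ/μ = 9.23/23.23 = 0.3973
P_K = (1−ρ)ρ^K/(1−ρ^(K+1)) = (0.6027·0.0002468)/(1 − 0.00009807)
= 0.0001487/0.999902 = 0.0001488

Final: 0.0001488


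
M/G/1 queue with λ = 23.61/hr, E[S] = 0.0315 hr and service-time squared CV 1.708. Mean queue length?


ρ = λ·E[S] = 23.61·0.0315 = 0.7437
Lq = ρ²(1+C_s²)/(2(1−ρ)) = 0.5531·(1+1.708)/(2·0.2563)
= 0.5531·2.7080/0.5126 = 2.92219

Final: 2.92219


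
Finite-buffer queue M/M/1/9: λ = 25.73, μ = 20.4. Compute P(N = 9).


ρ = λ/μ = 25.73/20.4 = 1.2613
P_K = (1−ρ)ρ^K/(1−ρ^(K+1)) = (-0.2613·8.077679)/(1 − 10.188170)
= -2.110492/-9.188170 = 0.229697

Final: 0.229697


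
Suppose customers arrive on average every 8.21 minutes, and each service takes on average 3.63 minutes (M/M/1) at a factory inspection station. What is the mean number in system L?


λ = 60/8.21 = 7.3082 /hr
μ = 60/3.63 = 16.5289 /hr
ρ = λ/μ = 7.3082/16.5289 = 0.4421
L = ρ/(1−ρ) = 0.4421/0.5579 = 0.7926

Final: 0.7926


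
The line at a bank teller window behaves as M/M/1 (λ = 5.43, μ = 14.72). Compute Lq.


ρ = 5.43/14.72 = 0.3689
Lq = ρ²/(1−ρ) = 0.1361/0.6311 = 0.2156

Final: 0.2156


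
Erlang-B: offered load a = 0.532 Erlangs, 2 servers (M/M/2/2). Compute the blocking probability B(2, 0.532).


B(c,a) = (a^c/c!) / Σ_{k=0}^{c} a^k/k!
a^2/2! = 0.141512
Σ terms (k=0..2): 1.00000 + 0.53200 + 0.14151 = 1.673512
B = 0.141512/1.673512 = 0.084560

Final: 0.084560


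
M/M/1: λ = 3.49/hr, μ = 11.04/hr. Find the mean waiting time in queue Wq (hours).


ρ = 3.49/11.04 = 0.3161
Wq = ρ/(μ−λ) = 0.3161/(11.04 − 3.49) = 0.3161/7.55 = 0.04187 hr

Final: 0.04187 hr


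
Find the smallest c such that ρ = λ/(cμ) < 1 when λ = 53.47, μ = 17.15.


Stability requires cμ > λ ⇔ c > λ/μ.
λ/μ = 53.47/17.15 = 3.1178
Minimum integer c = ⌊3.1178⌋ + 1 = 4
Check: 4·17.15 = 68.60 > 53.47, while 3·17.15 = 51.45 ≤ 53.47

Final: 4 servers


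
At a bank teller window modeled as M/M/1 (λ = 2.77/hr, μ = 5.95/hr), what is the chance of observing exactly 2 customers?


ρ = 2.77/5.95 = 0.4655
P_n = (1−ρ)·ρ^n = (1 − 0.4655)·0.4655^2 = 0.5345·0.216733 = 0.115834

Final: 0.115834


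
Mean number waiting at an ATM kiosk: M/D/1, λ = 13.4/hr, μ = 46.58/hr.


ρ = 13.4/46.58 = 0.2877
M/D/1: Lq = ρ²/(2(1−ρ)) = 0.08276/(2·0.7123) = 0.05809

Final: 0.05809


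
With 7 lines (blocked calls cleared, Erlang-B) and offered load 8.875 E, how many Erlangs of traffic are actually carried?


B(7,8.875) = 0.355239 (Erlang-B)
Carried load = a(1 − B) = 8.875·(1 − 0.355239) = 8.875·0.644761 = 5.7223 E

Final: 5.7223 Erlangs


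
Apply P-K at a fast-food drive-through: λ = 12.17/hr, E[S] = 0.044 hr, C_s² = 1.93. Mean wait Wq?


ρ = λ·E[S] = 12.17·0.044 = 0.5355
E[S²] = E[S]²(1+C_s²) = 0.044²·(1+1.93) = 0.005672
Wq = λ·E[S²]/(2(1−ρ)) = 12.17·0.005672/(2·0.4645) = 0.07431 hr

Final: 0.07431 hr


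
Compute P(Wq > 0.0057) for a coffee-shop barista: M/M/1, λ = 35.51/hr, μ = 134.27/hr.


ρ = 35.51/134.27 = 0.2645
P(Wq > t) = ρ·e^{−(μ−λ)t} = 0.2645·e^{−0.5629}
= 0.2645·0.569537 = 0.150624

Final: 0.150624


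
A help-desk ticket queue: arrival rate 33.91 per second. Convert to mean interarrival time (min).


Mean interarrival time = 1/λ = 1/33.91 second = 0.02949 second
In minutes: 0.02949 × 0.0166667 = 0.0004915 min

Final: 0.0004915 min


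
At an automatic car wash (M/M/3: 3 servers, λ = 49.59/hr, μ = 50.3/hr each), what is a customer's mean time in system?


a = 0.9859; ρ = 0.3286; P₀ = 0.369037
Lq = P₀·a^c·ρ/(c!(1−ρ)²) = 0.04297
Wq = Lq/λ = 0.04297/49.59 = 0.0008665 hr
W = Wq + 1/μ = 0.0008665 + 0.01988 = 0.02075 hr

Final: 0.02075 hr


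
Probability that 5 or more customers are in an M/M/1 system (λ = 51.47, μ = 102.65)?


ρ = 51.47/102.65 = 0.5014
P(N ≥ n) = ρ^n = 0.5014^5 = 0.031694

Final: 0.031694


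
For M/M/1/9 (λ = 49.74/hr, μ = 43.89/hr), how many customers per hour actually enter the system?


ρ = 1.1333; P_K = (1−ρ)ρ^9/(1−ρ^10) = 0.164757
λ_eff = λ(1 − P_K) = 49.74·(1 − 0.164757) = 49.74·0.835243 = 41.5450 /hr

Final: 41.5450 /hr


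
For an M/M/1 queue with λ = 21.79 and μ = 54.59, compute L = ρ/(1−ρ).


ρ = λ/μ = 21.79/54.59 = 0.3992
L = ρ/(1−ρ) = 0.3992/(1 − 0.3992) = 0.3992/0.6008 = 0.6643

Final: 0.6643


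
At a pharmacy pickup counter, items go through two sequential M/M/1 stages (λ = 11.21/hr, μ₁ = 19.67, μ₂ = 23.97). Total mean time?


Each node sees arrival rate λ = 11.21/hr (tandem ⇒ throughput preserved).
W₁ = 1/(μ₁−λ) = 1/(19.67−11.21) = 0.11820 hr
W₂ = 1/(μ₂−λ) = 1/(23.97−11.21) = 0.07837 hr
W_total = W₁ + W₂ = 0.11820 + 0.07837 = 0.19657 hr

Final: 0.19657 hr


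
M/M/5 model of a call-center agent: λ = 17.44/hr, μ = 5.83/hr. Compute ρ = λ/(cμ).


ρ = λ/(cμ) = 17.44/(5·5.83) = 17.44/29.15 = 0.5983

Final: 0.5983


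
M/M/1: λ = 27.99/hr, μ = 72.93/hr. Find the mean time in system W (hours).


W = 1/(μ−λ) = 1/(72.93 − 27.99) = 1/44.94 = 0.02225 hr

Final: 0.02225 hr


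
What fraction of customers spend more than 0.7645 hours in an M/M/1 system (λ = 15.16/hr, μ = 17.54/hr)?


W ~ Exponential(μ−λ) for M/M/1.
μ − λ = 17.54 − 15.16 = 2.3800
P(W > t) = e^{−(μ−λ)t} = e^{−1.8195} = 0.162105

Final: 0.162105


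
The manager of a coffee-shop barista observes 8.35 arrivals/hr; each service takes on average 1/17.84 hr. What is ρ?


ρ = λ/μ = 8.35/17.84 = 0.4680

Final: 0.4680


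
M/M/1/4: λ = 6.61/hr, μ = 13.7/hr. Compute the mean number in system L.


ρ = 6.61/13.7 = 0.4825
L = ρ[1 − (K+1)ρ^K + Kρ^(K+1)] / [(1−ρ)(1−ρ^(K+1))]
Numerator: 0.4825·(1 − 5·0.054191 + 4·0.026146) = 0.402212
Denominator: (0.5175)·(0.973854) = 0.503987
L = 0.402212/0.503987 = 0.7981

Final: 0.7981


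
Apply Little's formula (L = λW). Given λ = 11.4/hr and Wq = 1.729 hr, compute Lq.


Lq = λWq = 11.4·1.729 = 19.7106

Final: 19.7106


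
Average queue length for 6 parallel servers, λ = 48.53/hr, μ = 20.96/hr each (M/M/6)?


a = λ/μ = 2.3154; ρ = a/6 = 0.3859
P₀ = 0.098377
Lq = P₀·a^c·ρ / (c!·(1−ρ)²) = 0.098377·154.06858·0.3859/(720·0.37713)
= 0.02154

Final: 0.02154


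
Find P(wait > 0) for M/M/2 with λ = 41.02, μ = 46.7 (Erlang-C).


a = λ/μ = 0.8784; ρ = a/2 = 0.4392
P₀ = 0.389674 (from M/M/c formula)
C(c,a) = [a^c/(c!(1−ρ))]·P₀ = [0.77154/(2·0.5608)]·0.389674
= 0.68787·0.389674 = 0.268047

Final: 0.268047


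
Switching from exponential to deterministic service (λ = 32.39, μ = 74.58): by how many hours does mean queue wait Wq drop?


ρ = 32.39/74.58 = 0.4343
Wq(M/M/1) = ρ/(μ−λ) = 0.4343/42.19 = 0.01029 hr
Wq(M/D/1) = ρ/(2(μ−λ)) = 0.005147 hr
Savings = 0.01029 − 0.005147 = 0.005147 hr

Final: 0.005147 hr


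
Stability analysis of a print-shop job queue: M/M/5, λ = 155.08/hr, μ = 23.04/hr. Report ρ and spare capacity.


Total capacity cμ = 5·23.04 = 115.20/hr
ρ = λ/(cμ) = 155.08/115.20 = 1.3462
Stable ⇔ ρ < 1: NO
Spare capacity = cμ − λ = 115.20 − 155.08 = -39.88/hr

Final: ρ = 1.3462; unstable; margin = -39.88/hr


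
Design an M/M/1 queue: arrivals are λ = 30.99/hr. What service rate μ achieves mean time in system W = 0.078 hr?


W = 1/(μ−λ) ⇒ μ − λ = 1/W = 1/0.078 = 12.8205
μ = λ + 1/W = 30.99 + 12.8205 = 43.8105 per hr

Final: 43.8105 /hr


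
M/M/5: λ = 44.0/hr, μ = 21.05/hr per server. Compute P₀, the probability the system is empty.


a = λ/μ = 44.0/21.05 = 2.0903; ρ = a/c = 0.4181
Σ_{k=0}^{4} a^k/k! (terms k=0..4) = 1.00000 + 2.09026 + 2.18460 + 1.52213 + 0.79541 = 7.59239
Tail: a^5/(5!(1−ρ)) = 39.90275/(120·0.5819) = 0.57140
P₀ = 1/(7.59239 + 0.57140) = 1/8.16379 = 0.122492

Final: 0.122492


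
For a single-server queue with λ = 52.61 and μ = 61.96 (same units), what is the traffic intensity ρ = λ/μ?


ρ = λ/μ = 52.61/61.96 = 0.8491

Final: 0.8491


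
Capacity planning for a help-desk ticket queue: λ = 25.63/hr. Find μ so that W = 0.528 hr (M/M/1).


W = 1/(μ−λ) ⇒ μ − λ = 1/W = 1/0.528 = 1.8939
μ = λ + 1/W = 25.63 + 1.8939 = 27.5239 per hr

Final: 27.5239 /hr


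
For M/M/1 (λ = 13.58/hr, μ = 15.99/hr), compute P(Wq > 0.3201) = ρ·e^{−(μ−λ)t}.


ρ = 13.58/15.99 = 0.8493
P(Wq > t) = ρ·e^{−(μ−λ)t} = 0.8493·e^{−0.7714}
= 0.8493·0.462346 = 0.392662

Final: 0.392662


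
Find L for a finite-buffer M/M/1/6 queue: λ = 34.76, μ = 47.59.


ρ = 34.76/47.59 = 0.7304
L = ρ[1 − (K+1)ρ^K + Kρ^(K+1)] / [(1−ρ)(1−ρ^(K+1))]
Numerator: 0.7304·(1 − 7·0.151839 + 6·0.110904) = 0.440106
Denominator: (0.2696)·(0.889096) = 0.239695
L = 0.440106/0.239695 = 1.8361

Final: 1.8361


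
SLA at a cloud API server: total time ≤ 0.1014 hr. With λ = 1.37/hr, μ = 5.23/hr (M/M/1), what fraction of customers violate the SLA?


W ~ Exponential(μ−λ) for M/M/1.
μ − λ = 5.23 − 1.37 = 3.8600
P(W > t) = e^{−(μ−λ)t} = e^{−0.3914} = 0.676107

Final: 0.676107


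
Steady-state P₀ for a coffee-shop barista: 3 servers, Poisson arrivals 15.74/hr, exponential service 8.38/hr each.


a = λ/μ = 15.74/8.38 = 1.8783; ρ = a/c = 0.6261
Σ_{k=0}^{2} a^k/k! (terms k=0..2) = 1.00000 + 1.87828 + 1.76397 = 4.64225
Tail: a^3/(3!(1−ρ)) = 6.62647/(6·0.3739) = 2.95371
P₀ = 1/(4.64225 + 2.95371) = 1/7.59597 = 0.131649

Final: 0.131649


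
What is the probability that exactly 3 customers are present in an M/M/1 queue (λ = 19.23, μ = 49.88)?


ρ = 19.23/49.88 = 0.3855
P_n = (1−ρ)·ρ^n = (1 − 0.3855)·0.3855^3 = 0.6145·0.057301 = 0.035210

Final: 0.035210


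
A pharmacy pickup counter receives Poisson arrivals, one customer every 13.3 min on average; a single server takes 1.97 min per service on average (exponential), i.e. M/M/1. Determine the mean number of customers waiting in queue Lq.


λ = 60/13.3 = 4.5113 /hr
μ = 60/1.97 = 30.4569 /hr
ρ = λ/μ = 4.5113/30.4569 = 0.1481
Lq = ρ²/(1−ρ) = 0.02194/0.8519 = 0.02575

Final: 0.02575


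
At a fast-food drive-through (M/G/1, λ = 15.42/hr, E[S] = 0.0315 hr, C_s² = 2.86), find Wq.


ρ = λ·E[S] = 15.42·0.0315 = 0.4857
E[S²] = E[S]²(1+C_s²) = 0.0315²·(1+2.86) = 0.003830
Wq = λ·E[S²]/(2(1−ρ)) = 15.42·0.003830/(2·0.5143) = 0.05742 hr

Final: 0.05742 hr


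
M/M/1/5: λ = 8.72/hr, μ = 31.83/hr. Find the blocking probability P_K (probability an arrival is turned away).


ρ = λ/μ = 8.72/31.83 = 0.2740
P_K = (1−ρ)ρ^K/(1−ρ^(K+1)) = (0.7260·0.001543)/(1 − 0.0004227)
= 0.001120/0.999577 = 0.001121

Final: 0.001121


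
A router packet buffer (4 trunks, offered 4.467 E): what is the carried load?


B(4,4.467) = 0.353811 (Erlang-B)
Carried load = a(1 − B) = 4.467·(1 − 0.353811) = 4.467·0.646189 = 2.8865 E

Final: 2.8865 Erlangs


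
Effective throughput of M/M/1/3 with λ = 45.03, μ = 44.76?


ρ = 1.0060; P_K = (1−ρ)ρ^3/(1−ρ^4) = 0.252260
λ_eff = λ(1 − P_K) = 45.03·(1 − 0.252260) = 45.03·0.747740 = 33.6707 /hr

Final: 33.6707 /hr


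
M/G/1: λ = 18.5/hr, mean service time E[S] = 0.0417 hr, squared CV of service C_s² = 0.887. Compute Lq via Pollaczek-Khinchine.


ρ = λ·E[S] = 18.5·0.0417 = 0.7714
Lq = ρ²(1+C_s²)/(2(1−ρ)) = 0.5951·(1+0.887)/(2·0.2286)
= 0.5951·1.8870/0.4571 = 2.45684

Final: 2.45684


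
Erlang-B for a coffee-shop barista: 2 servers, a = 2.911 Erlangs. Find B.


B(c,a) = (a^c/c!) / Σ_{k=0}^{c} a^k/k!
a^2/2! = 4.236961
Σ terms (k=0..2): 1.00000 + 2.91100 + 4.23696 = 8.147960
B = 4.236961/8.147960 = 0.520003

Final: 0.520003


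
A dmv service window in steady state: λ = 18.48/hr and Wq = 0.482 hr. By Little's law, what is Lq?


Lq = λWq = 18.48·0.482 = 8.9074

Final: 8.9074


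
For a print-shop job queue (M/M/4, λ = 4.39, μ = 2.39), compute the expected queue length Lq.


a = λ/μ = 1.8368; ρ = a/4 = 0.4592
P₀ = 0.155432
Lq = P₀·a^c·ρ / (c!·(1−ρ)²) = 0.155432·11.38326·0.4592/(24·0.29246)
= 0.11575

Final: 0.11575


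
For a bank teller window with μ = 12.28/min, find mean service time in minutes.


Mean service time = 1/μ = 1/12.28 minute = 0.08143 minute
In minutes: 0.08143 × 1 = 0.08143 min

Final: 0.08143 min


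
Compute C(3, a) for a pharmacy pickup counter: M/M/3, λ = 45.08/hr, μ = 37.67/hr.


a = λ/μ = 1.1967; ρ = a/3 = 0.3989
P₀ = 0.295163 (from M/M/c formula)
C(c,a) = [a^c/(c!(1−ρ))]·P₀ = [1.71382/(6·0.6011)]·0.295163
= 0.47519·0.295163 = 0.140259

Final: 0.140259


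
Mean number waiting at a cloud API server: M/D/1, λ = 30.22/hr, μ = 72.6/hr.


ρ = 30.22/72.6 = 0.4163
M/D/1: Lq = ρ²/(2(1−ρ)) = 0.1733/(2·0.5837) = 0.14841

Final: 0.14841


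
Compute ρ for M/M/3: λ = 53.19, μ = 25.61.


ρ = λ/(cμ) = 53.19/(3·25.61) = 53.19/76.83 = 0.6923

Final: 0.6923


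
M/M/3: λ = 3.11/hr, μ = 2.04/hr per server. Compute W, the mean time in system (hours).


a = 1.5245; ρ = 0.5082; P₀ = 0.204614
Lq = P₀·a^c·ρ/(c!(1−ρ)²) = 0.25384
Wq = Lq/λ = 0.25384/3.11 = 0.08162 hr
W = Wq + 1/μ = 0.08162 + 0.49020 = 0.57182 hr

Final: 0.57182 hr


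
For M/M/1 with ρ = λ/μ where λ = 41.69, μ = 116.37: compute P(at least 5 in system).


ρ = 41.69/116.37 = 0.3583
P(N ≥ n) = ρ^n = 0.3583^5 = 0.005901

Final: 0.005901


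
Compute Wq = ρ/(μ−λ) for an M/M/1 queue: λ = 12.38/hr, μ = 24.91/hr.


ρ = 12.38/24.91 = 0.4970
Wq = ρ/(μ−λ) = 0.4970/(24.91 − 12.38) = 0.4970/12.53 = 0.03966 hr

Final: 0.03966 hr


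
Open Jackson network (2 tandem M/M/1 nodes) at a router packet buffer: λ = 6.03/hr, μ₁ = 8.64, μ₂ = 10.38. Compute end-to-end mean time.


Each node sees arrival rate λ = 6.03/hr (tandem ⇒ throughput preserved).
W₁ = 1/(μ₁−λ) = 1/(8.64−6.03) = 0.38314 hr
W₂ = 1/(μ₂−λ) = 1/(10.38−6.03) = 0.22989 hr
W_total = W₁ + W₂ = 0.38314 + 0.22989 = 0.61303 hr

Final: 0.61303 hr


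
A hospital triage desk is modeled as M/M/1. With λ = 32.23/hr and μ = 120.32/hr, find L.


ρ = λ/μ = 32.23/120.32 = 0.2679
L = ρ/(1−ρ) = 0.2679/(1 − 0.2679) = 0.2679/0.7321 = 0.3659

Final: 0.3659


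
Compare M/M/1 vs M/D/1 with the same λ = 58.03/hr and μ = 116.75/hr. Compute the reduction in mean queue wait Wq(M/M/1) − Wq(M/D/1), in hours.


ρ = 58.03/116.75 = 0.4970
Wq(M/M/1) = ρ/(μ−λ) = 0.4970/58.72 = 0.008465 hr
Wq(M/D/1) = ρ/(2(μ−λ)) = 0.004232 hr
Savings = 0.008465 − 0.004232 = 0.004232 hr

Final: 0.004232 hr


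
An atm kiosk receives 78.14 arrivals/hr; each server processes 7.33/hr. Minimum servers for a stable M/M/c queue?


Stability requires cμ > λ ⇔ c > λ/μ.
λ/μ = 78.14/7.33 = 10.6603
Minimum integer c = ⌊10.6603⌋ + 1 = 11
Check: 11·7.33 = 80.63 > 78.14, while 10·7.33 = 73.30 ≤ 78.14

Final: 11 servers


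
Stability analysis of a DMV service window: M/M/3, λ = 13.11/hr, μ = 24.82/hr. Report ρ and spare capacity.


Total capacity cμ = 3·24.82 = 74.46/hr
ρ = λ/(cμ) = 13.11/74.46 = 0.1761
Stable ⇔ ρ < 1: YES
Spare capacity = cμ − λ = 74.46 − 13.11 = 61.35/hr

Final: ρ = 0.1761; stable; margin = 61.35/hr


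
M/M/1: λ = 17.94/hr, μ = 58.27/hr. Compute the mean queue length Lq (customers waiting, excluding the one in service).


ρ = 17.94/58.27 = 0.3079
Lq = ρ²/(1−ρ) = 0.09479/0.6921 = 0.1370

Final: 0.1370


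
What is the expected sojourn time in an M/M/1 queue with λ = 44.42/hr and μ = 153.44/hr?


W = 1/(μ−λ) = 1/(153.44 − 44.42) = 1/109.02 = 0.009173 hr

Final: 0.009173 hr


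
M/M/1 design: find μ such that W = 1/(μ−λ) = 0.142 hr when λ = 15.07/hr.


W = 1/(μ−λ) ⇒ μ − λ = 1/W = 1/0.142 = 7.0423
μ = λ + 1/W = 15.07 + 7.0423 = 22.1123 per hr

Final: 22.1123 /hr


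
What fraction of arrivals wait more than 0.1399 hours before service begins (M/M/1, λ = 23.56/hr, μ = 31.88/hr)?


ρ = 23.56/31.88 = 0.7390
P(Wq > t) = ρ·e^{−(μ−λ)t} = 0.7390·e^{−1.1640}
= 0.7390·0.312245 = 0.230756

Final: 0.230756


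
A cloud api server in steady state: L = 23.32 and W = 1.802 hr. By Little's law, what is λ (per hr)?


λ = L/W = 23.32/1.802 = 12.9412 /hr

Final: 12.9412 /hr


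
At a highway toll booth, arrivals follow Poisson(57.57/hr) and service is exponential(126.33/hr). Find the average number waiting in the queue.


ρ = 57.57/126.33 = 0.4557
Lq = ρ²/(1−ρ) = 0.2077/0.5443 = 0.3815

Final: 0.3815


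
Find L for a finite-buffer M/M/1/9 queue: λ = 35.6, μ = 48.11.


ρ = 35.6/48.11 = 0.7400
L = ρ[1 − (K+1)ρ^K + Kρ^(K+1)] / [(1−ρ)(1−ρ^(K+1))]
Numerator: 0.7400·(1 − 10·0.066517 + 9·0.049221) = 0.575561
Denominator: (0.2600)·(0.950779) = 0.247230
L = 0.575561/0.247230 = 2.3280

Final: 2.3280


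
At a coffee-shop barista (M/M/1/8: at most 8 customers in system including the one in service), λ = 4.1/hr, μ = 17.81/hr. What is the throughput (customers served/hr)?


ρ = 0.2302; P_K = (1−ρ)ρ^8/(1−ρ^9) = 0.000006072
λ_eff = λ(1 − P_K) = 4.1·(1 − 0.000006072) = 4.1·0.999994 = 4.1000 /hr

Final: 4.1000 /hr


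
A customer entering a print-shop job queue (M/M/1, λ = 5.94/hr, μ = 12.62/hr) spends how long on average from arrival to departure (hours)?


W = 1/(μ−λ) = 1/(12.62 − 5.94) = 1/6.68 = 0.1497 hr

Final: 0.1497 hr


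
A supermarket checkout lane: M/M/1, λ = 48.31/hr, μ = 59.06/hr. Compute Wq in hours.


ρ = 48.31/59.06 = 0.8180
Wq = ρ/(μ−λ) = 0.8180/(59.06 − 48.31) = 0.8180/10.75 = 0.07609 hr

Final: 0.07609 hr


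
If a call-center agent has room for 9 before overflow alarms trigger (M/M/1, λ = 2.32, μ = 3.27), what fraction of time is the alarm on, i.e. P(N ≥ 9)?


ρ = 2.32/3.27 = 0.7095
P(N ≥ n) = ρ^n = 0.7095^9 = 0.045547

Final: 0.045547


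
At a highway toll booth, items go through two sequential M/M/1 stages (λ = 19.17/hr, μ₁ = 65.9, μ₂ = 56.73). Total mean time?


Each node sees arrival rate λ = 19.17/hr (tandem ⇒ throughput preserved).
W₁ = 1/(μ₁−λ) = 1/(65.9−19.17) = 0.02140 hr
W₂ = 1/(μ₂−λ) = 1/(56.73−19.17) = 0.02662 hr
W_total = W₁ + W₂ = 0.02140 + 0.02662 = 0.04802 hr

Final: 0.04802 hr


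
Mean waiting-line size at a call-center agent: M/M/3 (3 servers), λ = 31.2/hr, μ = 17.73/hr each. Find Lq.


a = λ/μ = 1.7597; ρ = a/3 = 0.5866
P₀ = 0.153731
Lq = P₀·a^c·ρ / (c!·(1−ρ)²) = 0.153731·5.44926·0.5866/(6·0.17092)
= 0.47916

Final: 0.47916


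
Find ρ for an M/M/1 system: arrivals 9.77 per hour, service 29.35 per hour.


ρ = λ/μ = 9.77/29.35 = 0.3329

Final: 0.3329
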